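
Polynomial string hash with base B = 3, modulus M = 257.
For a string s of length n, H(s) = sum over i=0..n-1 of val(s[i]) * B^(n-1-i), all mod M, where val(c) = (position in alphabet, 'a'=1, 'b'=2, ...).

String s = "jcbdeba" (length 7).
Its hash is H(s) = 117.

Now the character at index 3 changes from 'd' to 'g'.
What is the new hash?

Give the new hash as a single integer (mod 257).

Answer: 198

Derivation:
val('d') = 4, val('g') = 7
Position k = 3, exponent = n-1-k = 3
B^3 mod M = 3^3 mod 257 = 27
Delta = (7 - 4) * 27 mod 257 = 81
New hash = (117 + 81) mod 257 = 198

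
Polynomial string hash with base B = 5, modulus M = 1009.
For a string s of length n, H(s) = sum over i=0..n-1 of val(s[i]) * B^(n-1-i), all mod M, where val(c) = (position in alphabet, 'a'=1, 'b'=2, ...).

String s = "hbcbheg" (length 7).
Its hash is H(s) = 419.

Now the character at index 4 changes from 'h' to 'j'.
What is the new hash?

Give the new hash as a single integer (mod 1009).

val('h') = 8, val('j') = 10
Position k = 4, exponent = n-1-k = 2
B^2 mod M = 5^2 mod 1009 = 25
Delta = (10 - 8) * 25 mod 1009 = 50
New hash = (419 + 50) mod 1009 = 469

Answer: 469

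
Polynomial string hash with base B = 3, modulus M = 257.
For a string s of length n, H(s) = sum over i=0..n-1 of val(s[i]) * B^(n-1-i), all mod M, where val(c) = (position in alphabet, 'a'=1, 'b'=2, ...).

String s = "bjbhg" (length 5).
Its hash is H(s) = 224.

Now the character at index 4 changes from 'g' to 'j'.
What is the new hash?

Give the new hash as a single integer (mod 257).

val('g') = 7, val('j') = 10
Position k = 4, exponent = n-1-k = 0
B^0 mod M = 3^0 mod 257 = 1
Delta = (10 - 7) * 1 mod 257 = 3
New hash = (224 + 3) mod 257 = 227

Answer: 227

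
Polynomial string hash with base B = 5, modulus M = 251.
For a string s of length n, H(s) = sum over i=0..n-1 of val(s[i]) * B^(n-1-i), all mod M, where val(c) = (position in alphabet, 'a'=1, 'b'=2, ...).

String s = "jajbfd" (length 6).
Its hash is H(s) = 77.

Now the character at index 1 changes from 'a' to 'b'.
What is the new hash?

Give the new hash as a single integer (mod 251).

val('a') = 1, val('b') = 2
Position k = 1, exponent = n-1-k = 4
B^4 mod M = 5^4 mod 251 = 123
Delta = (2 - 1) * 123 mod 251 = 123
New hash = (77 + 123) mod 251 = 200

Answer: 200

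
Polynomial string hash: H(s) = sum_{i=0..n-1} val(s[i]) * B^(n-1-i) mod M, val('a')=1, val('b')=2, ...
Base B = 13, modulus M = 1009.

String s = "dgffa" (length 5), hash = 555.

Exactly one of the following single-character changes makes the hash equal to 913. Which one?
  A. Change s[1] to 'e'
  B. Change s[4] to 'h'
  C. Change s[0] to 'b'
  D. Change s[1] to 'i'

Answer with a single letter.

Option A: s[1]='g'->'e', delta=(5-7)*13^3 mod 1009 = 651, hash=555+651 mod 1009 = 197
Option B: s[4]='a'->'h', delta=(8-1)*13^0 mod 1009 = 7, hash=555+7 mod 1009 = 562
Option C: s[0]='d'->'b', delta=(2-4)*13^4 mod 1009 = 391, hash=555+391 mod 1009 = 946
Option D: s[1]='g'->'i', delta=(9-7)*13^3 mod 1009 = 358, hash=555+358 mod 1009 = 913 <-- target

Answer: D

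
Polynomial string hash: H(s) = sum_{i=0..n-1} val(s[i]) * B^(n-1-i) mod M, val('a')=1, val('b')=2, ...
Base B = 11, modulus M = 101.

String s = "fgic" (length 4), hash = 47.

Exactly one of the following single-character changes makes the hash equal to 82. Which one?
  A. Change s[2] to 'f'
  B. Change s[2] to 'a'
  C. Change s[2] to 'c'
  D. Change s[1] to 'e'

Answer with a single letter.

Answer: C

Derivation:
Option A: s[2]='i'->'f', delta=(6-9)*11^1 mod 101 = 68, hash=47+68 mod 101 = 14
Option B: s[2]='i'->'a', delta=(1-9)*11^1 mod 101 = 13, hash=47+13 mod 101 = 60
Option C: s[2]='i'->'c', delta=(3-9)*11^1 mod 101 = 35, hash=47+35 mod 101 = 82 <-- target
Option D: s[1]='g'->'e', delta=(5-7)*11^2 mod 101 = 61, hash=47+61 mod 101 = 7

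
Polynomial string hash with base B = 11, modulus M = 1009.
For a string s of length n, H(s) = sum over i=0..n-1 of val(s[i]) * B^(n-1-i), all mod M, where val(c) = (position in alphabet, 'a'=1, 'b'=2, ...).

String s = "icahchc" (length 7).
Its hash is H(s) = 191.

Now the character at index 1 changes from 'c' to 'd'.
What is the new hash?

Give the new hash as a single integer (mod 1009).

val('c') = 3, val('d') = 4
Position k = 1, exponent = n-1-k = 5
B^5 mod M = 11^5 mod 1009 = 620
Delta = (4 - 3) * 620 mod 1009 = 620
New hash = (191 + 620) mod 1009 = 811

Answer: 811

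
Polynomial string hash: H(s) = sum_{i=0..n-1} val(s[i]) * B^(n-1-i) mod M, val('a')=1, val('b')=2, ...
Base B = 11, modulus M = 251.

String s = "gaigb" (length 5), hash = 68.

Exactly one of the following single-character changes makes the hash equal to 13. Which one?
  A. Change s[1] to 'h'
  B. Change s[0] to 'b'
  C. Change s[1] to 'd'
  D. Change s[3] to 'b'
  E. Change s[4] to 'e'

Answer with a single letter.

Option A: s[1]='a'->'h', delta=(8-1)*11^3 mod 251 = 30, hash=68+30 mod 251 = 98
Option B: s[0]='g'->'b', delta=(2-7)*11^4 mod 251 = 87, hash=68+87 mod 251 = 155
Option C: s[1]='a'->'d', delta=(4-1)*11^3 mod 251 = 228, hash=68+228 mod 251 = 45
Option D: s[3]='g'->'b', delta=(2-7)*11^1 mod 251 = 196, hash=68+196 mod 251 = 13 <-- target
Option E: s[4]='b'->'e', delta=(5-2)*11^0 mod 251 = 3, hash=68+3 mod 251 = 71

Answer: D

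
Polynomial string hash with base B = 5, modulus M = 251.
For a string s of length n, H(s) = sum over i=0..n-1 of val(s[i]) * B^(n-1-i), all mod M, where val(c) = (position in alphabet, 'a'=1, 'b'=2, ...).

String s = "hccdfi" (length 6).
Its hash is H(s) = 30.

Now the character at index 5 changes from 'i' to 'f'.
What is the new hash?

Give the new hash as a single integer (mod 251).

Answer: 27

Derivation:
val('i') = 9, val('f') = 6
Position k = 5, exponent = n-1-k = 0
B^0 mod M = 5^0 mod 251 = 1
Delta = (6 - 9) * 1 mod 251 = 248
New hash = (30 + 248) mod 251 = 27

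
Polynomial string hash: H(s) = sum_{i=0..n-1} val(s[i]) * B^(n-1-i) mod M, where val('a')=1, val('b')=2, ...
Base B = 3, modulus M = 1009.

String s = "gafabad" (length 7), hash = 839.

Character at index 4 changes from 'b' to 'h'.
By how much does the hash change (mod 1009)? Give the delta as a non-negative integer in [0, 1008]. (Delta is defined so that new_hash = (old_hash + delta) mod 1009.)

Delta formula: (val(new) - val(old)) * B^(n-1-k) mod M
  val('h') - val('b') = 8 - 2 = 6
  B^(n-1-k) = 3^2 mod 1009 = 9
  Delta = 6 * 9 mod 1009 = 54

Answer: 54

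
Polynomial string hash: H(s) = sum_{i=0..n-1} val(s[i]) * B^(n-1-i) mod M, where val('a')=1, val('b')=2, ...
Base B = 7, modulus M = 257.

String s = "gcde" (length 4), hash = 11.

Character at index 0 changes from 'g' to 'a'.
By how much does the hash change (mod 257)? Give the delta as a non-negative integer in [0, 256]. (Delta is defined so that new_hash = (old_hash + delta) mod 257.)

Answer: 255

Derivation:
Delta formula: (val(new) - val(old)) * B^(n-1-k) mod M
  val('a') - val('g') = 1 - 7 = -6
  B^(n-1-k) = 7^3 mod 257 = 86
  Delta = -6 * 86 mod 257 = 255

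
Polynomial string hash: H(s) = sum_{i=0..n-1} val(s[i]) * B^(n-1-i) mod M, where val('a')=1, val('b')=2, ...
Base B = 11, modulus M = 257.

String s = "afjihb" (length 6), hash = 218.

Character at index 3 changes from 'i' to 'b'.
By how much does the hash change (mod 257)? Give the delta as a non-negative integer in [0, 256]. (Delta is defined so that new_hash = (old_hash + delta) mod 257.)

Delta formula: (val(new) - val(old)) * B^(n-1-k) mod M
  val('b') - val('i') = 2 - 9 = -7
  B^(n-1-k) = 11^2 mod 257 = 121
  Delta = -7 * 121 mod 257 = 181

Answer: 181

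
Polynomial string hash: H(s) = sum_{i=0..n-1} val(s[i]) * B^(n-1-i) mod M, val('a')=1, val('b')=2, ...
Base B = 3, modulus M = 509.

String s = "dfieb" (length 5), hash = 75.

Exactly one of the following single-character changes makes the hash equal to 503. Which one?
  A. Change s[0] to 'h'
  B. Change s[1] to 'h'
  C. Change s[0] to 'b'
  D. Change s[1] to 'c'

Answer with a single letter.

Answer: D

Derivation:
Option A: s[0]='d'->'h', delta=(8-4)*3^4 mod 509 = 324, hash=75+324 mod 509 = 399
Option B: s[1]='f'->'h', delta=(8-6)*3^3 mod 509 = 54, hash=75+54 mod 509 = 129
Option C: s[0]='d'->'b', delta=(2-4)*3^4 mod 509 = 347, hash=75+347 mod 509 = 422
Option D: s[1]='f'->'c', delta=(3-6)*3^3 mod 509 = 428, hash=75+428 mod 509 = 503 <-- target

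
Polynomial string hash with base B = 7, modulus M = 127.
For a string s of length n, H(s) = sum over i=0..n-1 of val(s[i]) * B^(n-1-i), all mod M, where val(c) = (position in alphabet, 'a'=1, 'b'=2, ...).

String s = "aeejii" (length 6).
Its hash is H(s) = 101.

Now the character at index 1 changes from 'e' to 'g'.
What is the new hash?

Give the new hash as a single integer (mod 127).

val('e') = 5, val('g') = 7
Position k = 1, exponent = n-1-k = 4
B^4 mod M = 7^4 mod 127 = 115
Delta = (7 - 5) * 115 mod 127 = 103
New hash = (101 + 103) mod 127 = 77

Answer: 77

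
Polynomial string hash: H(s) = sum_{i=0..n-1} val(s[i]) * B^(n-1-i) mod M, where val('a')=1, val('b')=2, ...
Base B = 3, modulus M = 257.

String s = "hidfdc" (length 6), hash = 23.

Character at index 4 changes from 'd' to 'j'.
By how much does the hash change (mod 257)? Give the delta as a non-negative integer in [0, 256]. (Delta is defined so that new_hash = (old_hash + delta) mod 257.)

Answer: 18

Derivation:
Delta formula: (val(new) - val(old)) * B^(n-1-k) mod M
  val('j') - val('d') = 10 - 4 = 6
  B^(n-1-k) = 3^1 mod 257 = 3
  Delta = 6 * 3 mod 257 = 18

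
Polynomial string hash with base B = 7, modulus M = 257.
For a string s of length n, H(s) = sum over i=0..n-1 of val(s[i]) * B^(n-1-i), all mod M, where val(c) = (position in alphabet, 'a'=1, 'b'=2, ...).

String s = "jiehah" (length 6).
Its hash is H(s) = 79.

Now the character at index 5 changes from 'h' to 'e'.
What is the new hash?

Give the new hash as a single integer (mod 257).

Answer: 76

Derivation:
val('h') = 8, val('e') = 5
Position k = 5, exponent = n-1-k = 0
B^0 mod M = 7^0 mod 257 = 1
Delta = (5 - 8) * 1 mod 257 = 254
New hash = (79 + 254) mod 257 = 76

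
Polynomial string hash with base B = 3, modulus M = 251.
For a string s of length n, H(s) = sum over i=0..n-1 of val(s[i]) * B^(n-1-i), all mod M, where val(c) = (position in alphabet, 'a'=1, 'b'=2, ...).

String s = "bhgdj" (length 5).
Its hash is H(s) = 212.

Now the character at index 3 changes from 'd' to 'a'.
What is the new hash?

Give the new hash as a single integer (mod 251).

val('d') = 4, val('a') = 1
Position k = 3, exponent = n-1-k = 1
B^1 mod M = 3^1 mod 251 = 3
Delta = (1 - 4) * 3 mod 251 = 242
New hash = (212 + 242) mod 251 = 203

Answer: 203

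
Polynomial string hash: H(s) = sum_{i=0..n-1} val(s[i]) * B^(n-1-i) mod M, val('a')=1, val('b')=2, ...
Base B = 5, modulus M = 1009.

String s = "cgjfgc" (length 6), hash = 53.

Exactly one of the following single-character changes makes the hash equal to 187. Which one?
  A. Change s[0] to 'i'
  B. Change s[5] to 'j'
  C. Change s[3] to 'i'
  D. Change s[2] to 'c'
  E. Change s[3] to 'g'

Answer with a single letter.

Answer: D

Derivation:
Option A: s[0]='c'->'i', delta=(9-3)*5^5 mod 1009 = 588, hash=53+588 mod 1009 = 641
Option B: s[5]='c'->'j', delta=(10-3)*5^0 mod 1009 = 7, hash=53+7 mod 1009 = 60
Option C: s[3]='f'->'i', delta=(9-6)*5^2 mod 1009 = 75, hash=53+75 mod 1009 = 128
Option D: s[2]='j'->'c', delta=(3-10)*5^3 mod 1009 = 134, hash=53+134 mod 1009 = 187 <-- target
Option E: s[3]='f'->'g', delta=(7-6)*5^2 mod 1009 = 25, hash=53+25 mod 1009 = 78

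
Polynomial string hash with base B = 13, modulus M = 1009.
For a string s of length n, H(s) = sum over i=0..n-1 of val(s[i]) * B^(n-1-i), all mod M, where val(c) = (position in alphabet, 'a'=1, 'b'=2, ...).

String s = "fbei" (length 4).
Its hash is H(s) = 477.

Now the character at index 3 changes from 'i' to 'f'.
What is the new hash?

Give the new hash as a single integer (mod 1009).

val('i') = 9, val('f') = 6
Position k = 3, exponent = n-1-k = 0
B^0 mod M = 13^0 mod 1009 = 1
Delta = (6 - 9) * 1 mod 1009 = 1006
New hash = (477 + 1006) mod 1009 = 474

Answer: 474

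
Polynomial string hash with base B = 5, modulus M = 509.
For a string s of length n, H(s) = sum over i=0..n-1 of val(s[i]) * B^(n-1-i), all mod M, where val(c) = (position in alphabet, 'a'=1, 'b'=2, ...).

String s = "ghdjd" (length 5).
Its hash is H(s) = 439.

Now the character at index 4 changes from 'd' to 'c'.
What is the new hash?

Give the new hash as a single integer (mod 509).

Answer: 438

Derivation:
val('d') = 4, val('c') = 3
Position k = 4, exponent = n-1-k = 0
B^0 mod M = 5^0 mod 509 = 1
Delta = (3 - 4) * 1 mod 509 = 508
New hash = (439 + 508) mod 509 = 438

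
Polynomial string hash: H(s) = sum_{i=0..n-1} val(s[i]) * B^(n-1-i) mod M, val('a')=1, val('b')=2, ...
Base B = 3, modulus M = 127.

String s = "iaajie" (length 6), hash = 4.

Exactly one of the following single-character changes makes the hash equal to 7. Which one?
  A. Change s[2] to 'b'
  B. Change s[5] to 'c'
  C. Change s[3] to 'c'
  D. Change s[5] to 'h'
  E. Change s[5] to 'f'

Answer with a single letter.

Option A: s[2]='a'->'b', delta=(2-1)*3^3 mod 127 = 27, hash=4+27 mod 127 = 31
Option B: s[5]='e'->'c', delta=(3-5)*3^0 mod 127 = 125, hash=4+125 mod 127 = 2
Option C: s[3]='j'->'c', delta=(3-10)*3^2 mod 127 = 64, hash=4+64 mod 127 = 68
Option D: s[5]='e'->'h', delta=(8-5)*3^0 mod 127 = 3, hash=4+3 mod 127 = 7 <-- target
Option E: s[5]='e'->'f', delta=(6-5)*3^0 mod 127 = 1, hash=4+1 mod 127 = 5

Answer: D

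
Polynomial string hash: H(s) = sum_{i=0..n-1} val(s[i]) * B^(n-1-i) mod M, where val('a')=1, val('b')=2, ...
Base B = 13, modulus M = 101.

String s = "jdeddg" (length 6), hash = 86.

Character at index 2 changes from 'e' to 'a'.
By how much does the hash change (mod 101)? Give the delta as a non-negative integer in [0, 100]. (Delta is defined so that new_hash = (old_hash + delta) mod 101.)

Delta formula: (val(new) - val(old)) * B^(n-1-k) mod M
  val('a') - val('e') = 1 - 5 = -4
  B^(n-1-k) = 13^3 mod 101 = 76
  Delta = -4 * 76 mod 101 = 100

Answer: 100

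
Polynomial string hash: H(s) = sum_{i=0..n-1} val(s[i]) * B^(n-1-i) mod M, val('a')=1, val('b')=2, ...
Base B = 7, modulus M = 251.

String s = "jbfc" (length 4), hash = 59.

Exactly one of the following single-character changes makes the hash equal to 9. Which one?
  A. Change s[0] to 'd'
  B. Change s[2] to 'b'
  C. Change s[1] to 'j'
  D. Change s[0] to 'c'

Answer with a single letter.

Answer: A

Derivation:
Option A: s[0]='j'->'d', delta=(4-10)*7^3 mod 251 = 201, hash=59+201 mod 251 = 9 <-- target
Option B: s[2]='f'->'b', delta=(2-6)*7^1 mod 251 = 223, hash=59+223 mod 251 = 31
Option C: s[1]='b'->'j', delta=(10-2)*7^2 mod 251 = 141, hash=59+141 mod 251 = 200
Option D: s[0]='j'->'c', delta=(3-10)*7^3 mod 251 = 109, hash=59+109 mod 251 = 168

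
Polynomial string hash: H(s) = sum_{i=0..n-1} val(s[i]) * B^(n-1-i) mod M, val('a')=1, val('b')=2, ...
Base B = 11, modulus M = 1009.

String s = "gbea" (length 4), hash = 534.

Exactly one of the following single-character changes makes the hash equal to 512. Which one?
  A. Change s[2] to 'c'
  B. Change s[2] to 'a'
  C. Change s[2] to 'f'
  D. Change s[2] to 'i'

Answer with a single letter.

Option A: s[2]='e'->'c', delta=(3-5)*11^1 mod 1009 = 987, hash=534+987 mod 1009 = 512 <-- target
Option B: s[2]='e'->'a', delta=(1-5)*11^1 mod 1009 = 965, hash=534+965 mod 1009 = 490
Option C: s[2]='e'->'f', delta=(6-5)*11^1 mod 1009 = 11, hash=534+11 mod 1009 = 545
Option D: s[2]='e'->'i', delta=(9-5)*11^1 mod 1009 = 44, hash=534+44 mod 1009 = 578

Answer: A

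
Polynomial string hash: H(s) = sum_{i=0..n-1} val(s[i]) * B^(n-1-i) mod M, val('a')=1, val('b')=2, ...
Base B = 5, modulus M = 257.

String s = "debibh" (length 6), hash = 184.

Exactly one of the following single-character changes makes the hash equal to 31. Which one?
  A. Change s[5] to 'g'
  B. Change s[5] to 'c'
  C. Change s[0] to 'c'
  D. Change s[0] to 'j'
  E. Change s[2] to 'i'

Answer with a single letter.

Option A: s[5]='h'->'g', delta=(7-8)*5^0 mod 257 = 256, hash=184+256 mod 257 = 183
Option B: s[5]='h'->'c', delta=(3-8)*5^0 mod 257 = 252, hash=184+252 mod 257 = 179
Option C: s[0]='d'->'c', delta=(3-4)*5^5 mod 257 = 216, hash=184+216 mod 257 = 143
Option D: s[0]='d'->'j', delta=(10-4)*5^5 mod 257 = 246, hash=184+246 mod 257 = 173
Option E: s[2]='b'->'i', delta=(9-2)*5^3 mod 257 = 104, hash=184+104 mod 257 = 31 <-- target

Answer: E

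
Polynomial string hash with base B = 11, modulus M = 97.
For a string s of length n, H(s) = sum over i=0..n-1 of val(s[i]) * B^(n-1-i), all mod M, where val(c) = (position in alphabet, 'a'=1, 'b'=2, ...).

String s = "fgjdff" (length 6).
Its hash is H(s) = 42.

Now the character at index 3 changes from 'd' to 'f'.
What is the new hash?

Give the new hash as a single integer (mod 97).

Answer: 90

Derivation:
val('d') = 4, val('f') = 6
Position k = 3, exponent = n-1-k = 2
B^2 mod M = 11^2 mod 97 = 24
Delta = (6 - 4) * 24 mod 97 = 48
New hash = (42 + 48) mod 97 = 90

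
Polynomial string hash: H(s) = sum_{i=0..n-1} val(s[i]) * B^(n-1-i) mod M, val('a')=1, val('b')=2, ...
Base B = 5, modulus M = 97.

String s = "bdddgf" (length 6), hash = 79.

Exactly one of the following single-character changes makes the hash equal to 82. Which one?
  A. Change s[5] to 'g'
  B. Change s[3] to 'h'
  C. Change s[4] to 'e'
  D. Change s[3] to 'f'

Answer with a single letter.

Answer: B

Derivation:
Option A: s[5]='f'->'g', delta=(7-6)*5^0 mod 97 = 1, hash=79+1 mod 97 = 80
Option B: s[3]='d'->'h', delta=(8-4)*5^2 mod 97 = 3, hash=79+3 mod 97 = 82 <-- target
Option C: s[4]='g'->'e', delta=(5-7)*5^1 mod 97 = 87, hash=79+87 mod 97 = 69
Option D: s[3]='d'->'f', delta=(6-4)*5^2 mod 97 = 50, hash=79+50 mod 97 = 32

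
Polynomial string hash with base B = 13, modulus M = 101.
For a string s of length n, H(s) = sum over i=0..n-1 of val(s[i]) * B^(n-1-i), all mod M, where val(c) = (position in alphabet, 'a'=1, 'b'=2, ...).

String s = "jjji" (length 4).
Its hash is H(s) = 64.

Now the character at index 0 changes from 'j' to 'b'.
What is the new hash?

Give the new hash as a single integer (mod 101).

Answer: 62

Derivation:
val('j') = 10, val('b') = 2
Position k = 0, exponent = n-1-k = 3
B^3 mod M = 13^3 mod 101 = 76
Delta = (2 - 10) * 76 mod 101 = 99
New hash = (64 + 99) mod 101 = 62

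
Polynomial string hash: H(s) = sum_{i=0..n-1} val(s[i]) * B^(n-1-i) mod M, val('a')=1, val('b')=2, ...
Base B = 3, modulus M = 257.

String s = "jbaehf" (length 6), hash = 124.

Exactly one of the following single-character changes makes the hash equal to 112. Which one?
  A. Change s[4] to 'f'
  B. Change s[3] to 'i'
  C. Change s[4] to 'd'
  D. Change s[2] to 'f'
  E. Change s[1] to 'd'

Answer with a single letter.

Answer: C

Derivation:
Option A: s[4]='h'->'f', delta=(6-8)*3^1 mod 257 = 251, hash=124+251 mod 257 = 118
Option B: s[3]='e'->'i', delta=(9-5)*3^2 mod 257 = 36, hash=124+36 mod 257 = 160
Option C: s[4]='h'->'d', delta=(4-8)*3^1 mod 257 = 245, hash=124+245 mod 257 = 112 <-- target
Option D: s[2]='a'->'f', delta=(6-1)*3^3 mod 257 = 135, hash=124+135 mod 257 = 2
Option E: s[1]='b'->'d', delta=(4-2)*3^4 mod 257 = 162, hash=124+162 mod 257 = 29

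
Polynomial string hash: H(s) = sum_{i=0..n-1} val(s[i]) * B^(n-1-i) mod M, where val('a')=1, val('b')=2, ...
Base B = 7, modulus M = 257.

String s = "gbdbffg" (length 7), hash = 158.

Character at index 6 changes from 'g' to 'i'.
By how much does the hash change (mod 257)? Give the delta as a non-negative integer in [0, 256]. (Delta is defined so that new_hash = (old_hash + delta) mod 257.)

Answer: 2

Derivation:
Delta formula: (val(new) - val(old)) * B^(n-1-k) mod M
  val('i') - val('g') = 9 - 7 = 2
  B^(n-1-k) = 7^0 mod 257 = 1
  Delta = 2 * 1 mod 257 = 2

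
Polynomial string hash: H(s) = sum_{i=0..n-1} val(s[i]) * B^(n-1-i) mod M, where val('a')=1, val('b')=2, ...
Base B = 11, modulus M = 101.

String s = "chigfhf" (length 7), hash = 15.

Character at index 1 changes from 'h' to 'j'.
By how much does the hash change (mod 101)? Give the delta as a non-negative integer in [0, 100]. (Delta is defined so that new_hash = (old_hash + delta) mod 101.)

Answer: 13

Derivation:
Delta formula: (val(new) - val(old)) * B^(n-1-k) mod M
  val('j') - val('h') = 10 - 8 = 2
  B^(n-1-k) = 11^5 mod 101 = 57
  Delta = 2 * 57 mod 101 = 13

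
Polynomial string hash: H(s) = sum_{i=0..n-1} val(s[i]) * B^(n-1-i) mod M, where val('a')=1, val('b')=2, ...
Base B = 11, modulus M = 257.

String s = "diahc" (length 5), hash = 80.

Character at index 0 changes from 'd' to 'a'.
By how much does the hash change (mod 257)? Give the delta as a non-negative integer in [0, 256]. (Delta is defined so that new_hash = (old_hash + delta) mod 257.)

Answer: 24

Derivation:
Delta formula: (val(new) - val(old)) * B^(n-1-k) mod M
  val('a') - val('d') = 1 - 4 = -3
  B^(n-1-k) = 11^4 mod 257 = 249
  Delta = -3 * 249 mod 257 = 24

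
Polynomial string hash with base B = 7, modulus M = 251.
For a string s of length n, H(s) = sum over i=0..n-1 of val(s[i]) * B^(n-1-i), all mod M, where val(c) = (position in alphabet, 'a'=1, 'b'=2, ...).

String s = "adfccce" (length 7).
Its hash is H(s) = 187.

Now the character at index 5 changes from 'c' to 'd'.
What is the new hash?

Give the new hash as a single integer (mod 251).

Answer: 194

Derivation:
val('c') = 3, val('d') = 4
Position k = 5, exponent = n-1-k = 1
B^1 mod M = 7^1 mod 251 = 7
Delta = (4 - 3) * 7 mod 251 = 7
New hash = (187 + 7) mod 251 = 194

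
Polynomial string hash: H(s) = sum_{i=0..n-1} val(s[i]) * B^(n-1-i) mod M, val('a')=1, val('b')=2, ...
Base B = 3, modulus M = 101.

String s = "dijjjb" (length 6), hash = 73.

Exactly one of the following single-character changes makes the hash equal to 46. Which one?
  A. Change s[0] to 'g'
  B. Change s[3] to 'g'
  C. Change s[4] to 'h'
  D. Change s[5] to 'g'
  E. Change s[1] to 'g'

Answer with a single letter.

Option A: s[0]='d'->'g', delta=(7-4)*3^5 mod 101 = 22, hash=73+22 mod 101 = 95
Option B: s[3]='j'->'g', delta=(7-10)*3^2 mod 101 = 74, hash=73+74 mod 101 = 46 <-- target
Option C: s[4]='j'->'h', delta=(8-10)*3^1 mod 101 = 95, hash=73+95 mod 101 = 67
Option D: s[5]='b'->'g', delta=(7-2)*3^0 mod 101 = 5, hash=73+5 mod 101 = 78
Option E: s[1]='i'->'g', delta=(7-9)*3^4 mod 101 = 40, hash=73+40 mod 101 = 12

Answer: B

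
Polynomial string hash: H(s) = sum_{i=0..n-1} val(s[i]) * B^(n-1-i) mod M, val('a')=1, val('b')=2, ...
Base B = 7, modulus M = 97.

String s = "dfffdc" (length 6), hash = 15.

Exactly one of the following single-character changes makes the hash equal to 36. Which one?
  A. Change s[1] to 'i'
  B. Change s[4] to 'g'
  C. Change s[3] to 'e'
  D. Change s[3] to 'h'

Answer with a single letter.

Option A: s[1]='f'->'i', delta=(9-6)*7^4 mod 97 = 25, hash=15+25 mod 97 = 40
Option B: s[4]='d'->'g', delta=(7-4)*7^1 mod 97 = 21, hash=15+21 mod 97 = 36 <-- target
Option C: s[3]='f'->'e', delta=(5-6)*7^2 mod 97 = 48, hash=15+48 mod 97 = 63
Option D: s[3]='f'->'h', delta=(8-6)*7^2 mod 97 = 1, hash=15+1 mod 97 = 16

Answer: B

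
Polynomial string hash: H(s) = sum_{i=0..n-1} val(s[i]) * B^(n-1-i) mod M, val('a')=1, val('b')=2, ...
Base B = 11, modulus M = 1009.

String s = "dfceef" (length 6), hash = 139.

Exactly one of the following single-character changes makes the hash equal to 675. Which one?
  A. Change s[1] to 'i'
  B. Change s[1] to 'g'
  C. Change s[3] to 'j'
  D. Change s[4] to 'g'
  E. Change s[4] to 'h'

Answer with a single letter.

Answer: A

Derivation:
Option A: s[1]='f'->'i', delta=(9-6)*11^4 mod 1009 = 536, hash=139+536 mod 1009 = 675 <-- target
Option B: s[1]='f'->'g', delta=(7-6)*11^4 mod 1009 = 515, hash=139+515 mod 1009 = 654
Option C: s[3]='e'->'j', delta=(10-5)*11^2 mod 1009 = 605, hash=139+605 mod 1009 = 744
Option D: s[4]='e'->'g', delta=(7-5)*11^1 mod 1009 = 22, hash=139+22 mod 1009 = 161
Option E: s[4]='e'->'h', delta=(8-5)*11^1 mod 1009 = 33, hash=139+33 mod 1009 = 172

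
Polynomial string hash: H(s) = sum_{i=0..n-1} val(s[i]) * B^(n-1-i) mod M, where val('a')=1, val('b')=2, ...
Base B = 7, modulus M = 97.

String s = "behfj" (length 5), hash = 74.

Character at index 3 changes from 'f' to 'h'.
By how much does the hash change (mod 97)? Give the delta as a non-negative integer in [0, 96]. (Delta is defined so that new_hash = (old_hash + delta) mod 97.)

Answer: 14

Derivation:
Delta formula: (val(new) - val(old)) * B^(n-1-k) mod M
  val('h') - val('f') = 8 - 6 = 2
  B^(n-1-k) = 7^1 mod 97 = 7
  Delta = 2 * 7 mod 97 = 14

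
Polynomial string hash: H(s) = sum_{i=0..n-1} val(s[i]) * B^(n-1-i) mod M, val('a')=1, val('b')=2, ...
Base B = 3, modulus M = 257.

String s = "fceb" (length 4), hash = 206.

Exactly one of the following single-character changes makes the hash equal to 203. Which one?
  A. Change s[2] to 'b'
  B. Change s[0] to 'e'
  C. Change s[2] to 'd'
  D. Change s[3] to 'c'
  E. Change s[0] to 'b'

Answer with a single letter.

Answer: C

Derivation:
Option A: s[2]='e'->'b', delta=(2-5)*3^1 mod 257 = 248, hash=206+248 mod 257 = 197
Option B: s[0]='f'->'e', delta=(5-6)*3^3 mod 257 = 230, hash=206+230 mod 257 = 179
Option C: s[2]='e'->'d', delta=(4-5)*3^1 mod 257 = 254, hash=206+254 mod 257 = 203 <-- target
Option D: s[3]='b'->'c', delta=(3-2)*3^0 mod 257 = 1, hash=206+1 mod 257 = 207
Option E: s[0]='f'->'b', delta=(2-6)*3^3 mod 257 = 149, hash=206+149 mod 257 = 98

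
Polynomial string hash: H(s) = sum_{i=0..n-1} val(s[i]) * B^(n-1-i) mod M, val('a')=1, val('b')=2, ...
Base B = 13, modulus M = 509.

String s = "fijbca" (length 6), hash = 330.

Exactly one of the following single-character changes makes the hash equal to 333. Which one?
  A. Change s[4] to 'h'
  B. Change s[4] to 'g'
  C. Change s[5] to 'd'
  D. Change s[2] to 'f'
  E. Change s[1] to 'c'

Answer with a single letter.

Option A: s[4]='c'->'h', delta=(8-3)*13^1 mod 509 = 65, hash=330+65 mod 509 = 395
Option B: s[4]='c'->'g', delta=(7-3)*13^1 mod 509 = 52, hash=330+52 mod 509 = 382
Option C: s[5]='a'->'d', delta=(4-1)*13^0 mod 509 = 3, hash=330+3 mod 509 = 333 <-- target
Option D: s[2]='j'->'f', delta=(6-10)*13^3 mod 509 = 374, hash=330+374 mod 509 = 195
Option E: s[1]='i'->'c', delta=(3-9)*13^4 mod 509 = 167, hash=330+167 mod 509 = 497

Answer: C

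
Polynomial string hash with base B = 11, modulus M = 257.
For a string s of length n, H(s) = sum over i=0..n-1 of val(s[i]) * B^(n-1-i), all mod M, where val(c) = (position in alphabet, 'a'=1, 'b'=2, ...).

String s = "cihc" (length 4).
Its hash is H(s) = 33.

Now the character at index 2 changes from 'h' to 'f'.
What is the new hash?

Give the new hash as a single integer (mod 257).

val('h') = 8, val('f') = 6
Position k = 2, exponent = n-1-k = 1
B^1 mod M = 11^1 mod 257 = 11
Delta = (6 - 8) * 11 mod 257 = 235
New hash = (33 + 235) mod 257 = 11

Answer: 11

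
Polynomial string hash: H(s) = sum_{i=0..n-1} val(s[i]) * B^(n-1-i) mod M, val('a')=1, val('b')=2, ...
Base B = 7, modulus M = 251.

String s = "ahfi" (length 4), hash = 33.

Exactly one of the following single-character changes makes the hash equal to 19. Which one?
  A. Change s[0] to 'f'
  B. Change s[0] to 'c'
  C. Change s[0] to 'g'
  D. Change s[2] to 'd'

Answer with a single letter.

Option A: s[0]='a'->'f', delta=(6-1)*7^3 mod 251 = 209, hash=33+209 mod 251 = 242
Option B: s[0]='a'->'c', delta=(3-1)*7^3 mod 251 = 184, hash=33+184 mod 251 = 217
Option C: s[0]='a'->'g', delta=(7-1)*7^3 mod 251 = 50, hash=33+50 mod 251 = 83
Option D: s[2]='f'->'d', delta=(4-6)*7^1 mod 251 = 237, hash=33+237 mod 251 = 19 <-- target

Answer: D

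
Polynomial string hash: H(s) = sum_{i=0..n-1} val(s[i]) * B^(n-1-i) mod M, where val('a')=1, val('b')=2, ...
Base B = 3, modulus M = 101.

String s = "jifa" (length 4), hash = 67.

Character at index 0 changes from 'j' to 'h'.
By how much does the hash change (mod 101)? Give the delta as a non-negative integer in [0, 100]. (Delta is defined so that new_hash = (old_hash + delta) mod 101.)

Delta formula: (val(new) - val(old)) * B^(n-1-k) mod M
  val('h') - val('j') = 8 - 10 = -2
  B^(n-1-k) = 3^3 mod 101 = 27
  Delta = -2 * 27 mod 101 = 47

Answer: 47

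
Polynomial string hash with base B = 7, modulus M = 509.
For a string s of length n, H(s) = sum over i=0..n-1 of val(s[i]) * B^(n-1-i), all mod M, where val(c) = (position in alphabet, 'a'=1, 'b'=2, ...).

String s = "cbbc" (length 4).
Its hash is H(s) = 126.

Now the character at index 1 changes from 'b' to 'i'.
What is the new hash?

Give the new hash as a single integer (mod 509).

Answer: 469

Derivation:
val('b') = 2, val('i') = 9
Position k = 1, exponent = n-1-k = 2
B^2 mod M = 7^2 mod 509 = 49
Delta = (9 - 2) * 49 mod 509 = 343
New hash = (126 + 343) mod 509 = 469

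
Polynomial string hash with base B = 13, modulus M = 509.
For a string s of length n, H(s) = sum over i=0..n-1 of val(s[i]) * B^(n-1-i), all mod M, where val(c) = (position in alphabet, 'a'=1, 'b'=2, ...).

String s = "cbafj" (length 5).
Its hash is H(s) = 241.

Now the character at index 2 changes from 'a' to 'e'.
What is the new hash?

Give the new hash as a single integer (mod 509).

Answer: 408

Derivation:
val('a') = 1, val('e') = 5
Position k = 2, exponent = n-1-k = 2
B^2 mod M = 13^2 mod 509 = 169
Delta = (5 - 1) * 169 mod 509 = 167
New hash = (241 + 167) mod 509 = 408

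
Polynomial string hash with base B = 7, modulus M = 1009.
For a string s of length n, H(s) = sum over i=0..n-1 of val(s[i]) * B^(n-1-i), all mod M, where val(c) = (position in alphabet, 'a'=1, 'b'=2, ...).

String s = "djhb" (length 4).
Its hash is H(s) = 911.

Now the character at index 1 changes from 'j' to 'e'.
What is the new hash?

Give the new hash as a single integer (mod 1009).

Answer: 666

Derivation:
val('j') = 10, val('e') = 5
Position k = 1, exponent = n-1-k = 2
B^2 mod M = 7^2 mod 1009 = 49
Delta = (5 - 10) * 49 mod 1009 = 764
New hash = (911 + 764) mod 1009 = 666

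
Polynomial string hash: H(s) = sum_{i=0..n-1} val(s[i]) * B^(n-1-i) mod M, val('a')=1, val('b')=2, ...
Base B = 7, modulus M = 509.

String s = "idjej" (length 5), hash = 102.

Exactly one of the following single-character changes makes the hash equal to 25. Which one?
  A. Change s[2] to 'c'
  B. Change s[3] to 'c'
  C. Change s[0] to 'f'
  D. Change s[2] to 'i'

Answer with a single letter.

Option A: s[2]='j'->'c', delta=(3-10)*7^2 mod 509 = 166, hash=102+166 mod 509 = 268
Option B: s[3]='e'->'c', delta=(3-5)*7^1 mod 509 = 495, hash=102+495 mod 509 = 88
Option C: s[0]='i'->'f', delta=(6-9)*7^4 mod 509 = 432, hash=102+432 mod 509 = 25 <-- target
Option D: s[2]='j'->'i', delta=(9-10)*7^2 mod 509 = 460, hash=102+460 mod 509 = 53

Answer: C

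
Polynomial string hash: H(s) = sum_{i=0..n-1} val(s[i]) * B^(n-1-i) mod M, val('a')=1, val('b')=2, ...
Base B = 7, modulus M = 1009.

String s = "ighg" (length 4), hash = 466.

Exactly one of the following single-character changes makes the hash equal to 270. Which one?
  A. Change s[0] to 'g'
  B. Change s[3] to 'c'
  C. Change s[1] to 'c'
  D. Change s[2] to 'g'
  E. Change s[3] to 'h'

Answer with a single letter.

Option A: s[0]='i'->'g', delta=(7-9)*7^3 mod 1009 = 323, hash=466+323 mod 1009 = 789
Option B: s[3]='g'->'c', delta=(3-7)*7^0 mod 1009 = 1005, hash=466+1005 mod 1009 = 462
Option C: s[1]='g'->'c', delta=(3-7)*7^2 mod 1009 = 813, hash=466+813 mod 1009 = 270 <-- target
Option D: s[2]='h'->'g', delta=(7-8)*7^1 mod 1009 = 1002, hash=466+1002 mod 1009 = 459
Option E: s[3]='g'->'h', delta=(8-7)*7^0 mod 1009 = 1, hash=466+1 mod 1009 = 467

Answer: C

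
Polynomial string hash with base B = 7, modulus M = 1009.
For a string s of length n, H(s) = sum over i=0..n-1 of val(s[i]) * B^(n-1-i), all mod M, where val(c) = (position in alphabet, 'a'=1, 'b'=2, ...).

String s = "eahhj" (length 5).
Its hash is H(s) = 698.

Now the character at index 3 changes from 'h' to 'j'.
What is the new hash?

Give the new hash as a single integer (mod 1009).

Answer: 712

Derivation:
val('h') = 8, val('j') = 10
Position k = 3, exponent = n-1-k = 1
B^1 mod M = 7^1 mod 1009 = 7
Delta = (10 - 8) * 7 mod 1009 = 14
New hash = (698 + 14) mod 1009 = 712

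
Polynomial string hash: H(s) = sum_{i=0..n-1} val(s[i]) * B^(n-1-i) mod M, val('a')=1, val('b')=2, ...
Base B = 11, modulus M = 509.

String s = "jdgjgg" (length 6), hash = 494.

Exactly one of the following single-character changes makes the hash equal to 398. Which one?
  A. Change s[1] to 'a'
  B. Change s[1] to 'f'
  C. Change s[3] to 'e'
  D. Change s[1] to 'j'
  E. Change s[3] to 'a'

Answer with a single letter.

Answer: C

Derivation:
Option A: s[1]='d'->'a', delta=(1-4)*11^4 mod 509 = 360, hash=494+360 mod 509 = 345
Option B: s[1]='d'->'f', delta=(6-4)*11^4 mod 509 = 269, hash=494+269 mod 509 = 254
Option C: s[3]='j'->'e', delta=(5-10)*11^2 mod 509 = 413, hash=494+413 mod 509 = 398 <-- target
Option D: s[1]='d'->'j', delta=(10-4)*11^4 mod 509 = 298, hash=494+298 mod 509 = 283
Option E: s[3]='j'->'a', delta=(1-10)*11^2 mod 509 = 438, hash=494+438 mod 509 = 423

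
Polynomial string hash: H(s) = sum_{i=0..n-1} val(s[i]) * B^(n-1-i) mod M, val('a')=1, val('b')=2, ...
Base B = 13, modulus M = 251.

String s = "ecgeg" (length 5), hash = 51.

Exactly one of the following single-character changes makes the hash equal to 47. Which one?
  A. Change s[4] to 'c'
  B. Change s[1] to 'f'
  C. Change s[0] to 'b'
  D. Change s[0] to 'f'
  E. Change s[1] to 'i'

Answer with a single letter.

Option A: s[4]='g'->'c', delta=(3-7)*13^0 mod 251 = 247, hash=51+247 mod 251 = 47 <-- target
Option B: s[1]='c'->'f', delta=(6-3)*13^3 mod 251 = 65, hash=51+65 mod 251 = 116
Option C: s[0]='e'->'b', delta=(2-5)*13^4 mod 251 = 159, hash=51+159 mod 251 = 210
Option D: s[0]='e'->'f', delta=(6-5)*13^4 mod 251 = 198, hash=51+198 mod 251 = 249
Option E: s[1]='c'->'i', delta=(9-3)*13^3 mod 251 = 130, hash=51+130 mod 251 = 181

Answer: A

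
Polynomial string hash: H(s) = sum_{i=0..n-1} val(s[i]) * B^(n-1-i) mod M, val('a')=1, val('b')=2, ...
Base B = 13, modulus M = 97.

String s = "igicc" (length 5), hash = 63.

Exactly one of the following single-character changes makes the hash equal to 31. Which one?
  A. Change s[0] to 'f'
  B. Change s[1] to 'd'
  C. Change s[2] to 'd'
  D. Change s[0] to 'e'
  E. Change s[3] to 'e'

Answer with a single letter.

Answer: A

Derivation:
Option A: s[0]='i'->'f', delta=(6-9)*13^4 mod 97 = 65, hash=63+65 mod 97 = 31 <-- target
Option B: s[1]='g'->'d', delta=(4-7)*13^3 mod 97 = 5, hash=63+5 mod 97 = 68
Option C: s[2]='i'->'d', delta=(4-9)*13^2 mod 97 = 28, hash=63+28 mod 97 = 91
Option D: s[0]='i'->'e', delta=(5-9)*13^4 mod 97 = 22, hash=63+22 mod 97 = 85
Option E: s[3]='c'->'e', delta=(5-3)*13^1 mod 97 = 26, hash=63+26 mod 97 = 89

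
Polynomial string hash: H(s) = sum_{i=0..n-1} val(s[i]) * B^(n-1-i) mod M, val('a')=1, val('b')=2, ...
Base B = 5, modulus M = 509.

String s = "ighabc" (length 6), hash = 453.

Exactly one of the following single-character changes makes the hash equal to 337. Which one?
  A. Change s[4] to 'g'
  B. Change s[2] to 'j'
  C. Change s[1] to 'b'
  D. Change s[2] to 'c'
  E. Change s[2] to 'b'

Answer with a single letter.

Option A: s[4]='b'->'g', delta=(7-2)*5^1 mod 509 = 25, hash=453+25 mod 509 = 478
Option B: s[2]='h'->'j', delta=(10-8)*5^3 mod 509 = 250, hash=453+250 mod 509 = 194
Option C: s[1]='g'->'b', delta=(2-7)*5^4 mod 509 = 438, hash=453+438 mod 509 = 382
Option D: s[2]='h'->'c', delta=(3-8)*5^3 mod 509 = 393, hash=453+393 mod 509 = 337 <-- target
Option E: s[2]='h'->'b', delta=(2-8)*5^3 mod 509 = 268, hash=453+268 mod 509 = 212

Answer: D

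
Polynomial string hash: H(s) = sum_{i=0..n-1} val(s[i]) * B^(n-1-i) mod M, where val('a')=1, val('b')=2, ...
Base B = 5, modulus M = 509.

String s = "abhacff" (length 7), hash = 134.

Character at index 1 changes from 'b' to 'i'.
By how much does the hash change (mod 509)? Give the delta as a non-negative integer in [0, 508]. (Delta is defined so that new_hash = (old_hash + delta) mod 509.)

Delta formula: (val(new) - val(old)) * B^(n-1-k) mod M
  val('i') - val('b') = 9 - 2 = 7
  B^(n-1-k) = 5^5 mod 509 = 71
  Delta = 7 * 71 mod 509 = 497

Answer: 497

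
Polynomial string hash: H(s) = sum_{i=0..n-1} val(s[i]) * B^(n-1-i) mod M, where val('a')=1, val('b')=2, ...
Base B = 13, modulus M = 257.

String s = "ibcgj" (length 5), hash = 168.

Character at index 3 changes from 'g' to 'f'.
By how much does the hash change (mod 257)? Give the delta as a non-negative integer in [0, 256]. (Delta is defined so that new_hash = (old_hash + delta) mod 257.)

Delta formula: (val(new) - val(old)) * B^(n-1-k) mod M
  val('f') - val('g') = 6 - 7 = -1
  B^(n-1-k) = 13^1 mod 257 = 13
  Delta = -1 * 13 mod 257 = 244

Answer: 244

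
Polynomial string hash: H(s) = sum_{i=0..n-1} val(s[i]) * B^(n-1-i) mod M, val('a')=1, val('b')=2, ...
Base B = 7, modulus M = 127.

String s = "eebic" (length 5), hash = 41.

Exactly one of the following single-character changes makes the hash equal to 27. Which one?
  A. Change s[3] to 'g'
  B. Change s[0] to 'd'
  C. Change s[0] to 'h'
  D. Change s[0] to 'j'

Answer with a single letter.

Answer: A

Derivation:
Option A: s[3]='i'->'g', delta=(7-9)*7^1 mod 127 = 113, hash=41+113 mod 127 = 27 <-- target
Option B: s[0]='e'->'d', delta=(4-5)*7^4 mod 127 = 12, hash=41+12 mod 127 = 53
Option C: s[0]='e'->'h', delta=(8-5)*7^4 mod 127 = 91, hash=41+91 mod 127 = 5
Option D: s[0]='e'->'j', delta=(10-5)*7^4 mod 127 = 67, hash=41+67 mod 127 = 108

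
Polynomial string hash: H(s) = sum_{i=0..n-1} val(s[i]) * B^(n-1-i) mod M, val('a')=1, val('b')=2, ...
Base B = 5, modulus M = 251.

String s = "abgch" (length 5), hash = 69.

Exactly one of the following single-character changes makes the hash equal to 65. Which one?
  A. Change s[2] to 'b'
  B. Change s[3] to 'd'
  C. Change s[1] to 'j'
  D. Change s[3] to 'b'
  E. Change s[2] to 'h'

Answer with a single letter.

Option A: s[2]='g'->'b', delta=(2-7)*5^2 mod 251 = 126, hash=69+126 mod 251 = 195
Option B: s[3]='c'->'d', delta=(4-3)*5^1 mod 251 = 5, hash=69+5 mod 251 = 74
Option C: s[1]='b'->'j', delta=(10-2)*5^3 mod 251 = 247, hash=69+247 mod 251 = 65 <-- target
Option D: s[3]='c'->'b', delta=(2-3)*5^1 mod 251 = 246, hash=69+246 mod 251 = 64
Option E: s[2]='g'->'h', delta=(8-7)*5^2 mod 251 = 25, hash=69+25 mod 251 = 94

Answer: C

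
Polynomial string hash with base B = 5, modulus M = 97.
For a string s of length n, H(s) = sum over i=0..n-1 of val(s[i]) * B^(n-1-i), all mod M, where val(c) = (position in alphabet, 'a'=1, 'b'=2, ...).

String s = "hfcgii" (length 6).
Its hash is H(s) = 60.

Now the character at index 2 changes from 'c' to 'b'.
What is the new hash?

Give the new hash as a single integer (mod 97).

Answer: 32

Derivation:
val('c') = 3, val('b') = 2
Position k = 2, exponent = n-1-k = 3
B^3 mod M = 5^3 mod 97 = 28
Delta = (2 - 3) * 28 mod 97 = 69
New hash = (60 + 69) mod 97 = 32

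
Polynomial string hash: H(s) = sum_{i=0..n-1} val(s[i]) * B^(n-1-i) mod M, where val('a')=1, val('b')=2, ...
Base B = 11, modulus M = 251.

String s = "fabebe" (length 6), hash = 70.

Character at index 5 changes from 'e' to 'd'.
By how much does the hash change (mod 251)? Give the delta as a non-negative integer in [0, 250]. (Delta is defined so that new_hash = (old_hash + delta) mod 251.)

Delta formula: (val(new) - val(old)) * B^(n-1-k) mod M
  val('d') - val('e') = 4 - 5 = -1
  B^(n-1-k) = 11^0 mod 251 = 1
  Delta = -1 * 1 mod 251 = 250

Answer: 250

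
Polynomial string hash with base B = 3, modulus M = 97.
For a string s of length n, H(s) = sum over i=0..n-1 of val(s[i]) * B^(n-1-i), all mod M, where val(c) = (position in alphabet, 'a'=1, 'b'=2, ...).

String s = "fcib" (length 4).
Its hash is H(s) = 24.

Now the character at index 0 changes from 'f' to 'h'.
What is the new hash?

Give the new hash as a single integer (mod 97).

Answer: 78

Derivation:
val('f') = 6, val('h') = 8
Position k = 0, exponent = n-1-k = 3
B^3 mod M = 3^3 mod 97 = 27
Delta = (8 - 6) * 27 mod 97 = 54
New hash = (24 + 54) mod 97 = 78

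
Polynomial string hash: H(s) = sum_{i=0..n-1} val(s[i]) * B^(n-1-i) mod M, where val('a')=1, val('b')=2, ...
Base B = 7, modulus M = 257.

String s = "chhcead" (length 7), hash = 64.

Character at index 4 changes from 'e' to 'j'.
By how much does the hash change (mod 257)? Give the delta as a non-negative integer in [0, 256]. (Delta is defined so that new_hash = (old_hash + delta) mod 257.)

Delta formula: (val(new) - val(old)) * B^(n-1-k) mod M
  val('j') - val('e') = 10 - 5 = 5
  B^(n-1-k) = 7^2 mod 257 = 49
  Delta = 5 * 49 mod 257 = 245

Answer: 245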